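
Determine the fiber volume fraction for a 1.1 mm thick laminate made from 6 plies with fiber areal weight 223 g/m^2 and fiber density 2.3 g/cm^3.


Vf = n * FAW / (rho_f * h * 1000) = 6 * 223 / (2.3 * 1.1 * 1000) = 0.5289

0.5289


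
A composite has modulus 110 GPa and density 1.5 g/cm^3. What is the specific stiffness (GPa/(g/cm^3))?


Specific stiffness = E/rho = 110/1.5 = 73.3 GPa/(g/cm^3)

73.3 GPa/(g/cm^3)


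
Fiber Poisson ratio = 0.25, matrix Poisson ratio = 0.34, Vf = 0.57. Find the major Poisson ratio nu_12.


nu_12 = nu_f*Vf + nu_m*(1-Vf) = 0.25*0.57 + 0.34*0.43 = 0.2887

0.2887


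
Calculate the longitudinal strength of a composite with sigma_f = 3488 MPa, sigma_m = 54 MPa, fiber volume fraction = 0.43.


sigma_1 = sigma_f*Vf + sigma_m*(1-Vf) = 3488*0.43 + 54*0.57 = 1530.6 MPa

1530.6 MPa


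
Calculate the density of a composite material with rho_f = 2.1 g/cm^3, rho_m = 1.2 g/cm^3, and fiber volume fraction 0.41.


rho_c = rho_f*Vf + rho_m*(1-Vf) = 2.1*0.41 + 1.2*0.59 = 1.569 g/cm^3

1.569 g/cm^3


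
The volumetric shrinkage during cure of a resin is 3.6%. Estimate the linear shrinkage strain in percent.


Linear shrinkage ≈ vol_shrink/3 = 3.6/3 = 1.2%

1.2%


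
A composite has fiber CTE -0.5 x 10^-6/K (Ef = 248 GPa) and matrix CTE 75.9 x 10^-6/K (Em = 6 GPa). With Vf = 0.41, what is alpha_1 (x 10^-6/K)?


E1 = Ef*Vf + Em*(1-Vf) = 105.22
alpha_1 = (alpha_f*Ef*Vf + alpha_m*Em*(1-Vf))/E1 = 2.07 x 10^-6/K

2.07 x 10^-6/K


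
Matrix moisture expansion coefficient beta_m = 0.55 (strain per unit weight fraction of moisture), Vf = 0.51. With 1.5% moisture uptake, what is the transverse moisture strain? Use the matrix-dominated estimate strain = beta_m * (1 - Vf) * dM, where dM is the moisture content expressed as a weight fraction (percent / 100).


dM = 1.5/100 = 0.015
strain = beta_m * (1-Vf) * dM = 0.55 * 0.49 * 0.015 = 0.0040425

0.0040425


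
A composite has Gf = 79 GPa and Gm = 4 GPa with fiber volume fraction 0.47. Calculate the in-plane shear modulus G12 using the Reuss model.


1/G12 = Vf/Gf + (1-Vf)/Gm = 0.47/79 + 0.53/4
G12 = 7.22 GPa

7.22 GPa


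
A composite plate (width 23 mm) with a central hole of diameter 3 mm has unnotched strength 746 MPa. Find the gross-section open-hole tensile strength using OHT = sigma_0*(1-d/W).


OHT = sigma_0*(1-d/W) = 746*(1-3/23) = 648.7 MPa

648.7 MPa


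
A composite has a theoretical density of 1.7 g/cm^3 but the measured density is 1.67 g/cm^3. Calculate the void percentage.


Void% = (rho_theo - rho_actual)/rho_theo * 100 = (1.7 - 1.67)/1.7 * 100 = 1.76%

1.76%


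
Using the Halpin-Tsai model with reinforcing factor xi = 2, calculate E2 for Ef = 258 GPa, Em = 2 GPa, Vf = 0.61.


eta = (Ef/Em - 1)/(Ef/Em + xi) = (129.0 - 1)/(129.0 + 2) = 0.9771
E2 = Em*(1+xi*eta*Vf)/(1-eta*Vf) = 10.85 GPa

10.85 GPa


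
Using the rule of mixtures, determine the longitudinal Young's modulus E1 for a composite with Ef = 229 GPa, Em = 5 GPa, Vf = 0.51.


E1 = Ef*Vf + Em*(1-Vf) = 229*0.51 + 5*0.49 = 119.24 GPa

119.24 GPa


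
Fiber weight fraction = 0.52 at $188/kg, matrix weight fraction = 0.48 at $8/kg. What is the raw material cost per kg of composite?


Cost = cost_f*Wf + cost_m*Wm = 188*0.52 + 8*0.48 = $101.6/kg

$101.6/kg


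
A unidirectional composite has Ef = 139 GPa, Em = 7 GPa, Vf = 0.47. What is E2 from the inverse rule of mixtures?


1/E2 = Vf/Ef + (1-Vf)/Em = 0.47/139 + 0.53/7
E2 = 12.64 GPa

12.64 GPa


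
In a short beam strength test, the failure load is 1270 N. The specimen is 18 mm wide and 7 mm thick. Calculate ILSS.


ILSS = 3F/(4bh) = 3*1270/(4*18*7) = 7.56 MPa

7.56 MPa


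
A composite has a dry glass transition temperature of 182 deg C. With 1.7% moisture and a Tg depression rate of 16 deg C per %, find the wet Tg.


Tg_wet = Tg_dry - k*moisture = 182 - 16*1.7 = 154.8 deg C

154.8 deg C


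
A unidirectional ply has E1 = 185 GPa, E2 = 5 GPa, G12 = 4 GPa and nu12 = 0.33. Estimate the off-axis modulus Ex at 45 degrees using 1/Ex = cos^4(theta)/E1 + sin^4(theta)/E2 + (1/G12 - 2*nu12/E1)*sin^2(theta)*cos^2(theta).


cos^4(45) = 0.25, sin^4(45) = 0.25, sin^2(45)*cos^2(45) = 0.25
1/G12 - 2*nu12/E1 = 1/4 - 2*0.33/185 = 0.246432 GPa^-1
1/Ex = 0.25/185 + 0.25/5 + 0.246432*0.25 = 0.1129595 GPa^-1
Ex = 8.85 GPa

8.85 GPa


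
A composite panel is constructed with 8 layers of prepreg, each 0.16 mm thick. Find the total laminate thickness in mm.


h = n * t_ply = 8 * 0.16 = 1.28 mm

1.28 mm


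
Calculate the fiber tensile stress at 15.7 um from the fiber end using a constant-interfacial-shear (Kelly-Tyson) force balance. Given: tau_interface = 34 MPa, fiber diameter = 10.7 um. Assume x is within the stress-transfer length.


Force balance: sigma_f * (pi*d^2/4) = tau * (pi*d) * x  ->  sigma_f = 4 * tau * x / d
sigma_f = 4 * 34 * 15.7 / 10.7 = 199.6 MPa

199.6 MPa


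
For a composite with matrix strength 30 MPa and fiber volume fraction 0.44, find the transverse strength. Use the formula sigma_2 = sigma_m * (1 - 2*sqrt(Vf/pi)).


factor = 1 - 2*sqrt(0.44/pi) = 0.2515
sigma_2 = 30 * 0.2515 = 7.55 MPa

7.55 MPa


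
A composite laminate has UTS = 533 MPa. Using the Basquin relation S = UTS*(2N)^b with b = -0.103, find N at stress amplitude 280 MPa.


N = 0.5 * (S/UTS)^(1/b) = 0.5 * (280/533)^(1/-0.103) = 258.9607 cycles

258.9607 cycles


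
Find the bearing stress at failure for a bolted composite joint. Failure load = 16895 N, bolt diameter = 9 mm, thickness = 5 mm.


sigma_br = F/(d*h) = 16895/(9*5) = 375.4 MPa

375.4 MPa


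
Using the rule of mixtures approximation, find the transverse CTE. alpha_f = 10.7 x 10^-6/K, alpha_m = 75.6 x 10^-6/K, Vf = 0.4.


alpha_2 = alpha_f*Vf + alpha_m*(1-Vf) = 10.7*0.4 + 75.6*0.6 = 49.6 x 10^-6/K

49.6 x 10^-6/K


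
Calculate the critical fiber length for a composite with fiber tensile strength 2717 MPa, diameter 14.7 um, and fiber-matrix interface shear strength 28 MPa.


Lc = sigma_f * d / (2 * tau_i) = 2717 * 14.7 / (2 * 28) = 713.2 um

713.2 um


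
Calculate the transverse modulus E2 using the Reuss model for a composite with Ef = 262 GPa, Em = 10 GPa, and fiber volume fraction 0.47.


1/E2 = Vf/Ef + (1-Vf)/Em = 0.47/262 + 0.53/10
E2 = 18.25 GPa

18.25 GPa


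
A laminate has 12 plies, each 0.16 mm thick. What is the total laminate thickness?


h = n * t_ply = 12 * 0.16 = 1.92 mm

1.92 mm


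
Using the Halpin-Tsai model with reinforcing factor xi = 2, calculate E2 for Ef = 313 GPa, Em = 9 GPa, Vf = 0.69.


eta = (Ef/Em - 1)/(Ef/Em + xi) = (34.7778 - 1)/(34.7778 + 2) = 0.9184
E2 = Em*(1+xi*eta*Vf)/(1-eta*Vf) = 55.71 GPa

55.71 GPa


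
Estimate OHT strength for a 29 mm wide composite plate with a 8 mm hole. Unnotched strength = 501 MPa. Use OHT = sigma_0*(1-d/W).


OHT = sigma_0*(1-d/W) = 501*(1-8/29) = 362.8 MPa

362.8 MPa


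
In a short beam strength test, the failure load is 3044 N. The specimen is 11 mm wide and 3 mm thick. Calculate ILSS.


ILSS = 3F/(4bh) = 3*3044/(4*11*3) = 69.18 MPa

69.18 MPa


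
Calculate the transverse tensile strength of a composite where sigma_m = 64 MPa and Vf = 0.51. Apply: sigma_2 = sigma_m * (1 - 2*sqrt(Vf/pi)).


factor = 1 - 2*sqrt(0.51/pi) = 0.1942
sigma_2 = 64 * 0.1942 = 12.43 MPa

12.43 MPa


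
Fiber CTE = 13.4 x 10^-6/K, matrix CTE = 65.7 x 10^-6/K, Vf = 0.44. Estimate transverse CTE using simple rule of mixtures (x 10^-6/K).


alpha_2 = alpha_f*Vf + alpha_m*(1-Vf) = 13.4*0.44 + 65.7*0.56 = 42.7 x 10^-6/K

42.7 x 10^-6/K


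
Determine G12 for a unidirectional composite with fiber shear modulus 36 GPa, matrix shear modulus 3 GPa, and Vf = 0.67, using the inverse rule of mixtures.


1/G12 = Vf/Gf + (1-Vf)/Gm = 0.67/36 + 0.33/3
G12 = 7.78 GPa

7.78 GPa


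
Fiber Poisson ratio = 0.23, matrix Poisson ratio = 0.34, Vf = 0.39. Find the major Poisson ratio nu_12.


nu_12 = nu_f*Vf + nu_m*(1-Vf) = 0.23*0.39 + 0.34*0.61 = 0.2971

0.2971


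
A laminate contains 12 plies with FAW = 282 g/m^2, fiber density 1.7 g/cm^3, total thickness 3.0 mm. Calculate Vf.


Vf = n * FAW / (rho_f * h * 1000) = 12 * 282 / (1.7 * 3.0 * 1000) = 0.6635

0.6635


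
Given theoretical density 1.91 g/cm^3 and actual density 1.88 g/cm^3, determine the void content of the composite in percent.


Void% = (rho_theo - rho_actual)/rho_theo * 100 = (1.91 - 1.88)/1.91 * 100 = 1.57%

1.57%


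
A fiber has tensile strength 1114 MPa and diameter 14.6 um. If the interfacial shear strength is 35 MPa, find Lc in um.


Lc = sigma_f * d / (2 * tau_i) = 1114 * 14.6 / (2 * 35) = 232.3 um

232.3 um


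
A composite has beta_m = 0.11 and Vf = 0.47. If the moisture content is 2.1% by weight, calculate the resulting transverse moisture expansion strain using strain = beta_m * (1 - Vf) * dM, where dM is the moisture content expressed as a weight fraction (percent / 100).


dM = 2.1/100 = 0.021
strain = beta_m * (1-Vf) * dM = 0.11 * 0.53 * 0.021 = 0.0012243

0.0012243


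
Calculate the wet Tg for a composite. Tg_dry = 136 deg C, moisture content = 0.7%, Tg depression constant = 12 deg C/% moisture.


Tg_wet = Tg_dry - k*moisture = 136 - 12*0.7 = 127.6 deg C

127.6 deg C


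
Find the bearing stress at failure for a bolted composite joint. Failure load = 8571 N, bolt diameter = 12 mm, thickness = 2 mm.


sigma_br = F/(d*h) = 8571/(12*2) = 357.1 MPa

357.1 MPa


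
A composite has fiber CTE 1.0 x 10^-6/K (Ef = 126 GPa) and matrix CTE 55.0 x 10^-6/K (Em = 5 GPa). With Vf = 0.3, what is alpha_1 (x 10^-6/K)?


E1 = Ef*Vf + Em*(1-Vf) = 41.3
alpha_1 = (alpha_f*Ef*Vf + alpha_m*Em*(1-Vf))/E1 = 5.58 x 10^-6/K

5.58 x 10^-6/K


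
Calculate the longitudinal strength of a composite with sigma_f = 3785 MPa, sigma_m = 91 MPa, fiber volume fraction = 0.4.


sigma_1 = sigma_f*Vf + sigma_m*(1-Vf) = 3785*0.4 + 91*0.6 = 1568.6 MPa

1568.6 MPa


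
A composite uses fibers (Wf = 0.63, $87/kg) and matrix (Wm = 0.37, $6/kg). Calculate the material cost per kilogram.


Cost = cost_f*Wf + cost_m*Wm = 87*0.63 + 6*0.37 = $57.03/kg

$57.03/kg


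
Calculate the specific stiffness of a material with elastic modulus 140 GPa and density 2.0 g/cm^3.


Specific stiffness = E/rho = 140/2.0 = 70.0 GPa/(g/cm^3)

70.0 GPa/(g/cm^3)


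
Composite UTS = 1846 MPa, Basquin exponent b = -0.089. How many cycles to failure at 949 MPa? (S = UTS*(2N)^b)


N = 0.5 * (S/UTS)^(1/b) = 0.5 * (949/1846)^(1/-0.089) = 882.6188 cycles

882.6188 cycles


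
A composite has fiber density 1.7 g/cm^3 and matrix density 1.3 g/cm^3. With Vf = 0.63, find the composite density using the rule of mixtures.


rho_c = rho_f*Vf + rho_m*(1-Vf) = 1.7*0.63 + 1.3*0.37 = 1.552 g/cm^3

1.552 g/cm^3


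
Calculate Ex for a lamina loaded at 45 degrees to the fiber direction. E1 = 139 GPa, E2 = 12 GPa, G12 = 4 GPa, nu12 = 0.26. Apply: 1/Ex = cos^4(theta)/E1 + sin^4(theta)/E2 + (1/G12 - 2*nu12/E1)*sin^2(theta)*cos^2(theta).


cos^4(45) = 0.25, sin^4(45) = 0.25, sin^2(45)*cos^2(45) = 0.25
1/G12 - 2*nu12/E1 = 1/4 - 2*0.26/139 = 0.246259 GPa^-1
1/Ex = 0.25/139 + 0.25/12 + 0.246259*0.25 = 0.0841966 GPa^-1
Ex = 11.88 GPa

11.88 GPa


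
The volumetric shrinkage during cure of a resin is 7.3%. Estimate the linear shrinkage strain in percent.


Linear shrinkage ≈ vol_shrink/3 = 7.3/3 = 2.433%

2.433%


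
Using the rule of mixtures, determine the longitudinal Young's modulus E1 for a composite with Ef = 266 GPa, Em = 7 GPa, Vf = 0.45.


E1 = Ef*Vf + Em*(1-Vf) = 266*0.45 + 7*0.55 = 123.55 GPa

123.55 GPa


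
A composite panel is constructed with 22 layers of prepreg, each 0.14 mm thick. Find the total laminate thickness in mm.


h = n * t_ply = 22 * 0.14 = 3.08 mm

3.08 mm


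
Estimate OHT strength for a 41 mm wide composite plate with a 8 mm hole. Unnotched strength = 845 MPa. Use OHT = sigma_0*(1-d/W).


OHT = sigma_0*(1-d/W) = 845*(1-8/41) = 680.1 MPa

680.1 MPa


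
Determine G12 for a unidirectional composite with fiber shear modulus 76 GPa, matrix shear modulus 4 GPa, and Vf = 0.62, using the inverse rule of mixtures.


1/G12 = Vf/Gf + (1-Vf)/Gm = 0.62/76 + 0.38/4
G12 = 9.69 GPa

9.69 GPa


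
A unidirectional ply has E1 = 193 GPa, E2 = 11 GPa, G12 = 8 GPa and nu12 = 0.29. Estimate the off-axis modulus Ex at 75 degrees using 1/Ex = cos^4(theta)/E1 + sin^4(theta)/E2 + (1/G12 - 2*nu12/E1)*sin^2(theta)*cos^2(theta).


cos^4(75) = 0.004487, sin^4(75) = 0.870513, sin^2(75)*cos^2(75) = 0.0625
1/G12 - 2*nu12/E1 = 1/8 - 2*0.29/193 = 0.121995 GPa^-1
1/Ex = 0.004487/193 + 0.870513/11 + 0.121995*0.0625 = 0.0867854 GPa^-1
Ex = 11.52 GPa

11.52 GPa


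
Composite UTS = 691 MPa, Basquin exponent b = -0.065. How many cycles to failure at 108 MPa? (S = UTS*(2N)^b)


N = 0.5 * (S/UTS)^(1/b) = 0.5 * (108/691)^(1/-0.065) = 1.2584e+12 cycles

1.2584e+12 cycles


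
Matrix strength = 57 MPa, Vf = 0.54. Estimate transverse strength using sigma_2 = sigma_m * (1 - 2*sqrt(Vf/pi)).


factor = 1 - 2*sqrt(0.54/pi) = 0.1708
sigma_2 = 57 * 0.1708 = 9.74 MPa

9.74 MPa


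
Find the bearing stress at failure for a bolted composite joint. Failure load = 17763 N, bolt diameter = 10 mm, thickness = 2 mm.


sigma_br = F/(d*h) = 17763/(10*2) = 888.2 MPa

888.2 MPa


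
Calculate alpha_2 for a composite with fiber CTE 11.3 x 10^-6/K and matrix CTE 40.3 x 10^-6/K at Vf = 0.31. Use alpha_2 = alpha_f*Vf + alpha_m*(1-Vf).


alpha_2 = alpha_f*Vf + alpha_m*(1-Vf) = 11.3*0.31 + 40.3*0.69 = 31.3 x 10^-6/K

31.3 x 10^-6/K


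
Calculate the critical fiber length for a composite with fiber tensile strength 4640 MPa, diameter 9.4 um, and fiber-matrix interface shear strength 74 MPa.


Lc = sigma_f * d / (2 * tau_i) = 4640 * 9.4 / (2 * 74) = 294.7 um

294.7 um


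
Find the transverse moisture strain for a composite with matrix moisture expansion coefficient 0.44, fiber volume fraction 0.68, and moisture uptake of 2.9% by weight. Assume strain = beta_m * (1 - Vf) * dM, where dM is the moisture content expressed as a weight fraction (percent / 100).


dM = 2.9/100 = 0.029
strain = beta_m * (1-Vf) * dM = 0.44 * 0.32 * 0.029 = 0.0040832

0.0040832


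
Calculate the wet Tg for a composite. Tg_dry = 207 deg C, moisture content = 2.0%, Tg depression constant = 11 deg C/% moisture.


Tg_wet = Tg_dry - k*moisture = 207 - 11*2.0 = 185.0 deg C

185.0 deg C


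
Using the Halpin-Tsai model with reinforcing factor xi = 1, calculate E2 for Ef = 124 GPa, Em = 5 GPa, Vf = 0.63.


eta = (Ef/Em - 1)/(Ef/Em + xi) = (24.8 - 1)/(24.8 + 1) = 0.9225
E2 = Em*(1+xi*eta*Vf)/(1-eta*Vf) = 18.88 GPa

18.88 GPa


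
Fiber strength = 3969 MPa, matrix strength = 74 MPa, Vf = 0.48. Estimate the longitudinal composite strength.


sigma_1 = sigma_f*Vf + sigma_m*(1-Vf) = 3969*0.48 + 74*0.52 = 1943.6 MPa

1943.6 MPa


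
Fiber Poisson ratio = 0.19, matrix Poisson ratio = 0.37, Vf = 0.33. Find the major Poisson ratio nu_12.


nu_12 = nu_f*Vf + nu_m*(1-Vf) = 0.19*0.33 + 0.37*0.67 = 0.3106

0.3106


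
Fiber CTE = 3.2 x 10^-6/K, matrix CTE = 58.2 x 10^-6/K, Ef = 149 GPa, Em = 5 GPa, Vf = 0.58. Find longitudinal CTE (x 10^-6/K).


E1 = Ef*Vf + Em*(1-Vf) = 88.52
alpha_1 = (alpha_f*Ef*Vf + alpha_m*Em*(1-Vf))/E1 = 4.5 x 10^-6/K

4.5 x 10^-6/K


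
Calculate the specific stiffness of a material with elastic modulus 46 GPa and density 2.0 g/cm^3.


Specific stiffness = E/rho = 46/2.0 = 23.0 GPa/(g/cm^3)

23.0 GPa/(g/cm^3)


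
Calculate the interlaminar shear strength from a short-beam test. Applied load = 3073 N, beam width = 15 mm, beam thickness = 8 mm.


ILSS = 3F/(4bh) = 3*3073/(4*15*8) = 19.21 MPa

19.21 MPa


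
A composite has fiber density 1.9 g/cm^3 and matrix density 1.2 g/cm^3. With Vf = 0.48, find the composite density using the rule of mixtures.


rho_c = rho_f*Vf + rho_m*(1-Vf) = 1.9*0.48 + 1.2*0.52 = 1.536 g/cm^3

1.536 g/cm^3


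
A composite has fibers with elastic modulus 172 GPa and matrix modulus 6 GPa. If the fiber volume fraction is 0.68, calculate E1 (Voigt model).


E1 = Ef*Vf + Em*(1-Vf) = 172*0.68 + 6*0.32 = 118.88 GPa

118.88 GPa


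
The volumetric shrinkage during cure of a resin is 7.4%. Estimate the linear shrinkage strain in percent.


Linear shrinkage ≈ vol_shrink/3 = 7.4/3 = 2.467%

2.467%


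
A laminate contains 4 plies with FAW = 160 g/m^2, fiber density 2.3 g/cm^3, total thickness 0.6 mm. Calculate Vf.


Vf = n * FAW / (rho_f * h * 1000) = 4 * 160 / (2.3 * 0.6 * 1000) = 0.4638

0.4638


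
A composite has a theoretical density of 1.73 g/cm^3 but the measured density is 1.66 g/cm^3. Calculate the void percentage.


Void% = (rho_theo - rho_actual)/rho_theo * 100 = (1.73 - 1.66)/1.73 * 100 = 4.05%

4.05%


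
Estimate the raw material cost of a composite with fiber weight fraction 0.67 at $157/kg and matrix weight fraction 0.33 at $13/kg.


Cost = cost_f*Wf + cost_m*Wm = 157*0.67 + 13*0.33 = $109.48/kg

$109.48/kg


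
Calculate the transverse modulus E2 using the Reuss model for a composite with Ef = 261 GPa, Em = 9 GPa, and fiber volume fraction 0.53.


1/E2 = Vf/Ef + (1-Vf)/Em = 0.53/261 + 0.47/9
E2 = 18.43 GPa

18.43 GPa


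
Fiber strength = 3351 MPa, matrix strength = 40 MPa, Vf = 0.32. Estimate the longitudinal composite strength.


sigma_1 = sigma_f*Vf + sigma_m*(1-Vf) = 3351*0.32 + 40*0.68 = 1099.5 MPa

1099.5 MPa


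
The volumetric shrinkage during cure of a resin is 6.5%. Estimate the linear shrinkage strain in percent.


Linear shrinkage ≈ vol_shrink/3 = 6.5/3 = 2.167%

2.167%


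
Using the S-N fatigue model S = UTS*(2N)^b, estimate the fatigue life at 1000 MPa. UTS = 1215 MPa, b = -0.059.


N = 0.5 * (S/UTS)^(1/b) = 0.5 * (1000/1215)^(1/-0.059) = 13.5665 cycles

13.5665 cycles


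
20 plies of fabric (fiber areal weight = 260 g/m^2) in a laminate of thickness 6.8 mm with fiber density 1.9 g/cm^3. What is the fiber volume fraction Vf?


Vf = n * FAW / (rho_f * h * 1000) = 20 * 260 / (1.9 * 6.8 * 1000) = 0.4025

0.4025


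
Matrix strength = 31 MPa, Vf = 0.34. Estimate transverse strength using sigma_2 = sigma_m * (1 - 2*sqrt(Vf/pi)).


factor = 1 - 2*sqrt(0.34/pi) = 0.342
sigma_2 = 31 * 0.342 = 10.6 MPa

10.6 MPa


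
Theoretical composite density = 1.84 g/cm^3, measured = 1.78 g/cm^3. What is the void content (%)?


Void% = (rho_theo - rho_actual)/rho_theo * 100 = (1.84 - 1.78)/1.84 * 100 = 3.26%

3.26%


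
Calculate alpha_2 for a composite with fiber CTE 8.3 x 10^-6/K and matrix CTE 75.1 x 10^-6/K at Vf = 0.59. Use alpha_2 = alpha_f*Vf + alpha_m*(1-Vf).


alpha_2 = alpha_f*Vf + alpha_m*(1-Vf) = 8.3*0.59 + 75.1*0.41 = 35.7 x 10^-6/K

35.7 x 10^-6/K


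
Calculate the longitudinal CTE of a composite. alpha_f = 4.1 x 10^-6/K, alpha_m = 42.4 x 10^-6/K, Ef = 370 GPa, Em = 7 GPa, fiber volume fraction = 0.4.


E1 = Ef*Vf + Em*(1-Vf) = 152.2
alpha_1 = (alpha_f*Ef*Vf + alpha_m*Em*(1-Vf))/E1 = 5.16 x 10^-6/K

5.16 x 10^-6/K


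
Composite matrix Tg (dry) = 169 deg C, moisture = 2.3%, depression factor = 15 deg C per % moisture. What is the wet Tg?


Tg_wet = Tg_dry - k*moisture = 169 - 15*2.3 = 134.5 deg C

134.5 deg C


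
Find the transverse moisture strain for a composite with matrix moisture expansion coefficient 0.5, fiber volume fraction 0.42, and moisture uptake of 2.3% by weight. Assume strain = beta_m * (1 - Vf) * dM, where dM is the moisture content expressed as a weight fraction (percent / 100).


dM = 2.3/100 = 0.023
strain = beta_m * (1-Vf) * dM = 0.5 * 0.58 * 0.023 = 0.00667

0.00667


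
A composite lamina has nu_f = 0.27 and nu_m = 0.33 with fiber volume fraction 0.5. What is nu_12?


nu_12 = nu_f*Vf + nu_m*(1-Vf) = 0.27*0.5 + 0.33*0.5 = 0.3

0.3


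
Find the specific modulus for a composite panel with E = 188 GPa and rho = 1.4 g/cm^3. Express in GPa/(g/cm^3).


Specific stiffness = E/rho = 188/1.4 = 134.3 GPa/(g/cm^3)

134.3 GPa/(g/cm^3)


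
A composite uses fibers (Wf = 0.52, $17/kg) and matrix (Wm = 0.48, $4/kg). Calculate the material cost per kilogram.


Cost = cost_f*Wf + cost_m*Wm = 17*0.52 + 4*0.48 = $10.76/kg

$10.76/kg


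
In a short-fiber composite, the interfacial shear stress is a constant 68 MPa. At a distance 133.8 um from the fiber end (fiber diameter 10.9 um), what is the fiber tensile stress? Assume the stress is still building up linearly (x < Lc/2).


Force balance: sigma_f * (pi*d^2/4) = tau * (pi*d) * x  ->  sigma_f = 4 * tau * x / d
sigma_f = 4 * 68 * 133.8 / 10.9 = 3338.9 MPa

3338.9 MPa


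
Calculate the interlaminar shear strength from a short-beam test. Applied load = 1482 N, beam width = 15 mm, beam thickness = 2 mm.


ILSS = 3F/(4bh) = 3*1482/(4*15*2) = 37.05 MPa

37.05 MPa


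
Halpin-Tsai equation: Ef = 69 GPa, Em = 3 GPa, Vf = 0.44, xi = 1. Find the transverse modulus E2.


eta = (Ef/Em - 1)/(Ef/Em + xi) = (23.0 - 1)/(23.0 + 1) = 0.9167
E2 = Em*(1+xi*eta*Vf)/(1-eta*Vf) = 7.06 GPa

7.06 GPa


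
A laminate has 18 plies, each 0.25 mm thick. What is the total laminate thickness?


h = n * t_ply = 18 * 0.25 = 4.5 mm

4.5 mm


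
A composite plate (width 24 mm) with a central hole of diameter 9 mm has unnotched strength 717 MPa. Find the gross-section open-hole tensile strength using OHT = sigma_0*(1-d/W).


OHT = sigma_0*(1-d/W) = 717*(1-9/24) = 448.1 MPa

448.1 MPa


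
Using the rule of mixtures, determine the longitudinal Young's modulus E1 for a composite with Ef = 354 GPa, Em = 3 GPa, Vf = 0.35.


E1 = Ef*Vf + Em*(1-Vf) = 354*0.35 + 3*0.65 = 125.85 GPa

125.85 GPa


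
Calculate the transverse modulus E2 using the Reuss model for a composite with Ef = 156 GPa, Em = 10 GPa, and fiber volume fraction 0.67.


1/E2 = Vf/Ef + (1-Vf)/Em = 0.67/156 + 0.33/10
E2 = 26.81 GPa

26.81 GPa


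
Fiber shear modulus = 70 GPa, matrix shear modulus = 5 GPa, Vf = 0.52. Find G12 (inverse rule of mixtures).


1/G12 = Vf/Gf + (1-Vf)/Gm = 0.52/70 + 0.48/5
G12 = 9.67 GPa

9.67 GPa


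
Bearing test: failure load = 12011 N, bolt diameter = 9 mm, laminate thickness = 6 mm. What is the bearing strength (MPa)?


sigma_br = F/(d*h) = 12011/(9*6) = 222.4 MPa

222.4 MPa


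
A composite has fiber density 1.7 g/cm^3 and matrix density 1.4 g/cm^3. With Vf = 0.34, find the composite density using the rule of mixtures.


rho_c = rho_f*Vf + rho_m*(1-Vf) = 1.7*0.34 + 1.4*0.66 = 1.502 g/cm^3

1.502 g/cm^3


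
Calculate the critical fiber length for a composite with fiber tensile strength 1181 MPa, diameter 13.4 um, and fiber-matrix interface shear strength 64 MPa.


Lc = sigma_f * d / (2 * tau_i) = 1181 * 13.4 / (2 * 64) = 123.6 um

123.6 um


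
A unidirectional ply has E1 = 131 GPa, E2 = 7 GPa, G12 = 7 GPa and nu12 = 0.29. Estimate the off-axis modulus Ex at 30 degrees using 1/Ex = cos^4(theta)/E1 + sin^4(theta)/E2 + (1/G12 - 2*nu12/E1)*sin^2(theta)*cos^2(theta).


cos^4(30) = 0.5625, sin^4(30) = 0.0625, sin^2(30)*cos^2(30) = 0.1875
1/G12 - 2*nu12/E1 = 1/7 - 2*0.29/131 = 0.13843 GPa^-1
1/Ex = 0.5625/131 + 0.0625/7 + 0.13843*0.1875 = 0.039178 GPa^-1
Ex = 25.52 GPa

25.52 GPa


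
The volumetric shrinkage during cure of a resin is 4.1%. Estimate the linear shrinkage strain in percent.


Linear shrinkage ≈ vol_shrink/3 = 4.1/3 = 1.367%

1.367%


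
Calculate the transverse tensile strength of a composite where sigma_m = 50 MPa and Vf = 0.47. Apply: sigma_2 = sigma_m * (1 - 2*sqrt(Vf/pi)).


factor = 1 - 2*sqrt(0.47/pi) = 0.2264
sigma_2 = 50 * 0.2264 = 11.32 MPa

11.32 MPa


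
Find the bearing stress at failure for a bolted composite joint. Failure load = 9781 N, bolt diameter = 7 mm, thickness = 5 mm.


sigma_br = F/(d*h) = 9781/(7*5) = 279.5 MPa

279.5 MPa


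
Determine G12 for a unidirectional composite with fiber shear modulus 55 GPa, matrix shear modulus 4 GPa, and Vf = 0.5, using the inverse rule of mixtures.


1/G12 = Vf/Gf + (1-Vf)/Gm = 0.5/55 + 0.5/4
G12 = 7.46 GPa

7.46 GPa


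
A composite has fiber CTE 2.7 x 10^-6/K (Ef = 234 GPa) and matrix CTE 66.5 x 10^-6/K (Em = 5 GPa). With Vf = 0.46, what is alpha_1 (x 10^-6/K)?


E1 = Ef*Vf + Em*(1-Vf) = 110.34
alpha_1 = (alpha_f*Ef*Vf + alpha_m*Em*(1-Vf))/E1 = 4.26 x 10^-6/K

4.26 x 10^-6/K


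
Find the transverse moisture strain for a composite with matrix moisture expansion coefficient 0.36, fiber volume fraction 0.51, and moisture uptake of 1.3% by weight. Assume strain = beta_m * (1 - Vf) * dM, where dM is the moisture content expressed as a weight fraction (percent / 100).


dM = 1.3/100 = 0.013
strain = beta_m * (1-Vf) * dM = 0.36 * 0.49 * 0.013 = 0.0022932

0.0022932


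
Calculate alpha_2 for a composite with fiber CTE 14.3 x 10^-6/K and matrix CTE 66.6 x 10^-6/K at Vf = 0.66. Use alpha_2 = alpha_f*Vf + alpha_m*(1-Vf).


alpha_2 = alpha_f*Vf + alpha_m*(1-Vf) = 14.3*0.66 + 66.6*0.34 = 32.1 x 10^-6/K

32.1 x 10^-6/K


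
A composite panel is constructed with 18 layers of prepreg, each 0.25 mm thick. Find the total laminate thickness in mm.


h = n * t_ply = 18 * 0.25 = 4.5 mm

4.5 mm


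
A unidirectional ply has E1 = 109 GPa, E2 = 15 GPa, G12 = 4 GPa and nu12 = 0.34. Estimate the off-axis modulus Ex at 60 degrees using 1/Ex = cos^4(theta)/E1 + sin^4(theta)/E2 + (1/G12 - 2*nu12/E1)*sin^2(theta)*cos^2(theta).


cos^4(60) = 0.0625, sin^4(60) = 0.5625, sin^2(60)*cos^2(60) = 0.1875
1/G12 - 2*nu12/E1 = 1/4 - 2*0.34/109 = 0.243761 GPa^-1
1/Ex = 0.0625/109 + 0.5625/15 + 0.243761*0.1875 = 0.0837787 GPa^-1
Ex = 11.94 GPa

11.94 GPa


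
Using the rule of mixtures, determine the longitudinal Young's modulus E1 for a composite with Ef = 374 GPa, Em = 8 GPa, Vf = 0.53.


E1 = Ef*Vf + Em*(1-Vf) = 374*0.53 + 8*0.47 = 201.98 GPa

201.98 GPa


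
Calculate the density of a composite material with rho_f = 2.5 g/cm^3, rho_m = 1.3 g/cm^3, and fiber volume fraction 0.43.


rho_c = rho_f*Vf + rho_m*(1-Vf) = 2.5*0.43 + 1.3*0.57 = 1.816 g/cm^3

1.816 g/cm^3


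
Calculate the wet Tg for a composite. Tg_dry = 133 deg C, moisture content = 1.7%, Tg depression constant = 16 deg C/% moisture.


Tg_wet = Tg_dry - k*moisture = 133 - 16*1.7 = 105.8 deg C

105.8 deg C


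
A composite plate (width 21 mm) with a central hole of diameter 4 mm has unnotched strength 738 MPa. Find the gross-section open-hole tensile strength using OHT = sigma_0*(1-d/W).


OHT = sigma_0*(1-d/W) = 738*(1-4/21) = 597.4 MPa

597.4 MPa


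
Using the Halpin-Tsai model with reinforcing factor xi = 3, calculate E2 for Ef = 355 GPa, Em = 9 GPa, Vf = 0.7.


eta = (Ef/Em - 1)/(Ef/Em + xi) = (39.4444 - 1)/(39.4444 + 3) = 0.9058
E2 = Em*(1+xi*eta*Vf)/(1-eta*Vf) = 71.37 GPa

71.37 GPa


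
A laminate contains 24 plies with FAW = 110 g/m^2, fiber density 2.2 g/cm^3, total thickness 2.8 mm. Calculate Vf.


Vf = n * FAW / (rho_f * h * 1000) = 24 * 110 / (2.2 * 2.8 * 1000) = 0.4286

0.4286


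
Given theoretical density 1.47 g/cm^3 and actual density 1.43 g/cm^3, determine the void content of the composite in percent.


Void% = (rho_theo - rho_actual)/rho_theo * 100 = (1.47 - 1.43)/1.47 * 100 = 2.72%

2.72%


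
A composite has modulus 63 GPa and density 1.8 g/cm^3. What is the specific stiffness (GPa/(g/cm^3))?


Specific stiffness = E/rho = 63/1.8 = 35.0 GPa/(g/cm^3)

35.0 GPa/(g/cm^3)


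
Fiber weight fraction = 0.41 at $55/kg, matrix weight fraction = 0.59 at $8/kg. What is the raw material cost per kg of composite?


Cost = cost_f*Wf + cost_m*Wm = 55*0.41 + 8*0.59 = $27.27/kg

$27.27/kg


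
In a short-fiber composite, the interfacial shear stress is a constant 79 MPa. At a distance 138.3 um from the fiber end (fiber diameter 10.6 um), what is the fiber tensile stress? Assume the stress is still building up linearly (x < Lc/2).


Force balance: sigma_f * (pi*d^2/4) = tau * (pi*d) * x  ->  sigma_f = 4 * tau * x / d
sigma_f = 4 * 79 * 138.3 / 10.6 = 4122.9 MPa

4122.9 MPa


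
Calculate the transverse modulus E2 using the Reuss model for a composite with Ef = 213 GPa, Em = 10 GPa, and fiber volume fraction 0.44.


1/E2 = Vf/Ef + (1-Vf)/Em = 0.44/213 + 0.56/10
E2 = 17.22 GPa

17.22 GPa


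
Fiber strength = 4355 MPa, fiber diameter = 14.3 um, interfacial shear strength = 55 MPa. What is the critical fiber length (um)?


Lc = sigma_f * d / (2 * tau_i) = 4355 * 14.3 / (2 * 55) = 566.2 um

566.2 um


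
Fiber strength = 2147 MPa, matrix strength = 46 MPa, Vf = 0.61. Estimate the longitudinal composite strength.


sigma_1 = sigma_f*Vf + sigma_m*(1-Vf) = 2147*0.61 + 46*0.39 = 1327.6 MPa

1327.6 MPa


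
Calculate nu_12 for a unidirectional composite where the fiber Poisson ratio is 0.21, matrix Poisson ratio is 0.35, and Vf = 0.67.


nu_12 = nu_f*Vf + nu_m*(1-Vf) = 0.21*0.67 + 0.35*0.33 = 0.2562

0.2562


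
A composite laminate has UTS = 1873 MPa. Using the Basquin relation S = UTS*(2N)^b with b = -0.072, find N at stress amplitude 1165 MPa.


N = 0.5 * (S/UTS)^(1/b) = 0.5 * (1165/1873)^(1/-0.072) = 365.6146 cycles

365.6146 cycles


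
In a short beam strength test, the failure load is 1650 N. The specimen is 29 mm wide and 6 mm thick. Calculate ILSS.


ILSS = 3F/(4bh) = 3*1650/(4*29*6) = 7.11 MPa

7.11 MPa


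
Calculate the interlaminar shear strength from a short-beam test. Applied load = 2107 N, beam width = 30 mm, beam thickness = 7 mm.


ILSS = 3F/(4bh) = 3*2107/(4*30*7) = 7.53 MPa

7.53 MPa


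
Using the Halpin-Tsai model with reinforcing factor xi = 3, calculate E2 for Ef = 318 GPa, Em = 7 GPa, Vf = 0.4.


eta = (Ef/Em - 1)/(Ef/Em + xi) = (45.4286 - 1)/(45.4286 + 3) = 0.9174
E2 = Em*(1+xi*eta*Vf)/(1-eta*Vf) = 23.23 GPa

23.23 GPa


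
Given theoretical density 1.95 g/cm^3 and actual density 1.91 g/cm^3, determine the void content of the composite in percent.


Void% = (rho_theo - rho_actual)/rho_theo * 100 = (1.95 - 1.91)/1.95 * 100 = 2.05%

2.05%


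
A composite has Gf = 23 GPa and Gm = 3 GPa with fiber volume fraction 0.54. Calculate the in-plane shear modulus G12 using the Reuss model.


1/G12 = Vf/Gf + (1-Vf)/Gm = 0.54/23 + 0.46/3
G12 = 5.66 GPa

5.66 GPa


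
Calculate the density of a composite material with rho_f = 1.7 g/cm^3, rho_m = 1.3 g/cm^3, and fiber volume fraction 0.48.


rho_c = rho_f*Vf + rho_m*(1-Vf) = 1.7*0.48 + 1.3*0.52 = 1.492 g/cm^3

1.492 g/cm^3


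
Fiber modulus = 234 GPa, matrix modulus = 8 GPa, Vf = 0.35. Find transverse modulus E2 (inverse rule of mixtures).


1/E2 = Vf/Ef + (1-Vf)/Em = 0.35/234 + 0.65/8
E2 = 12.09 GPa

12.09 GPa


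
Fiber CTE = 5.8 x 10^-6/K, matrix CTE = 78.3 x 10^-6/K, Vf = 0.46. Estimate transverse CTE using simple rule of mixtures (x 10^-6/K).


alpha_2 = alpha_f*Vf + alpha_m*(1-Vf) = 5.8*0.46 + 78.3*0.54 = 45.0 x 10^-6/K

45.0 x 10^-6/K


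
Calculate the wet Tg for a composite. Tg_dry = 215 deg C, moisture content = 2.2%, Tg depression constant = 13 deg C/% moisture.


Tg_wet = Tg_dry - k*moisture = 215 - 13*2.2 = 186.4 deg C

186.4 deg C


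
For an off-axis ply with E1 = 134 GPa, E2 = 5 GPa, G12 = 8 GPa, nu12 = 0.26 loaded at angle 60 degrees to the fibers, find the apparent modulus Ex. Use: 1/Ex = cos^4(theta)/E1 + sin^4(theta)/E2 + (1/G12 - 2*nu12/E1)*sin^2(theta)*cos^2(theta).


cos^4(60) = 0.0625, sin^4(60) = 0.5625, sin^2(60)*cos^2(60) = 0.1875
1/G12 - 2*nu12/E1 = 1/8 - 2*0.26/134 = 0.121119 GPa^-1
1/Ex = 0.0625/134 + 0.5625/5 + 0.121119*0.1875 = 0.1356763 GPa^-1
Ex = 7.37 GPa

7.37 GPa


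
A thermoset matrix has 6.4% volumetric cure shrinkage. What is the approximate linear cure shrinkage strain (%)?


Linear shrinkage ≈ vol_shrink/3 = 6.4/3 = 2.133%

2.133%


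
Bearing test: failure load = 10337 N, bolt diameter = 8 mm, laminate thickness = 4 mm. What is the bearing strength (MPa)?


sigma_br = F/(d*h) = 10337/(8*4) = 323.0 MPa

323.0 MPa


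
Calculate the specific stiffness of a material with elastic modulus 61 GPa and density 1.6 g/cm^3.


Specific stiffness = E/rho = 61/1.6 = 38.1 GPa/(g/cm^3)

38.1 GPa/(g/cm^3)


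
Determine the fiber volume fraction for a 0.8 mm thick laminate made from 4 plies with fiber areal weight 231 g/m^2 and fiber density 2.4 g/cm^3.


Vf = n * FAW / (rho_f * h * 1000) = 4 * 231 / (2.4 * 0.8 * 1000) = 0.4813

0.4813


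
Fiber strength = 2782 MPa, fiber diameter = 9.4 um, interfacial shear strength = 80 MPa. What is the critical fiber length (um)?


Lc = sigma_f * d / (2 * tau_i) = 2782 * 9.4 / (2 * 80) = 163.4 um

163.4 um


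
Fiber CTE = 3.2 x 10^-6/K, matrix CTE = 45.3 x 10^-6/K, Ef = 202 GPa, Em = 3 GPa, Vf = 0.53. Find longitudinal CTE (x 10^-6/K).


E1 = Ef*Vf + Em*(1-Vf) = 108.47
alpha_1 = (alpha_f*Ef*Vf + alpha_m*Em*(1-Vf))/E1 = 3.75 x 10^-6/K

3.75 x 10^-6/K


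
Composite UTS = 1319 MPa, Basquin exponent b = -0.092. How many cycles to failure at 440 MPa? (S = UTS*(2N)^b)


N = 0.5 * (S/UTS)^(1/b) = 0.5 * (440/1319)^(1/-0.092) = 76118.9936 cycles

76118.9936 cycles


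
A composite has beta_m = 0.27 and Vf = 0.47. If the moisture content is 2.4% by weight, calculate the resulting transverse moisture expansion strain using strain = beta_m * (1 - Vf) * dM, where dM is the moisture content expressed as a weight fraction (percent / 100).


dM = 2.4/100 = 0.024
strain = beta_m * (1-Vf) * dM = 0.27 * 0.53 * 0.024 = 0.0034344

0.0034344


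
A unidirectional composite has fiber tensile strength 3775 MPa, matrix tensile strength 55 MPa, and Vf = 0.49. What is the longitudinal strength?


sigma_1 = sigma_f*Vf + sigma_m*(1-Vf) = 3775*0.49 + 55*0.51 = 1877.8 MPa

1877.8 MPa


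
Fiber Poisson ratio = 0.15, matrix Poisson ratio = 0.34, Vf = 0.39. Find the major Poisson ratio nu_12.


nu_12 = nu_f*Vf + nu_m*(1-Vf) = 0.15*0.39 + 0.34*0.61 = 0.2659

0.2659


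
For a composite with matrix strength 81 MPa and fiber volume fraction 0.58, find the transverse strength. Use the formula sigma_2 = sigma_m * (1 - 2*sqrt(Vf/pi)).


factor = 1 - 2*sqrt(0.58/pi) = 0.1407
sigma_2 = 81 * 0.1407 = 11.39 MPa

11.39 MPa


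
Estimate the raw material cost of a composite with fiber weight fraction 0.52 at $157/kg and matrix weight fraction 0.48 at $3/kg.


Cost = cost_f*Wf + cost_m*Wm = 157*0.52 + 3*0.48 = $83.08/kg

$83.08/kg


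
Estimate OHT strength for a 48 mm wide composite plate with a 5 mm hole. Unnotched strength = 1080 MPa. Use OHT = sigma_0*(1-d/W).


OHT = sigma_0*(1-d/W) = 1080*(1-5/48) = 967.5 MPa

967.5 MPa


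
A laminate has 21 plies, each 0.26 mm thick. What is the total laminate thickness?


h = n * t_ply = 21 * 0.26 = 5.46 mm

5.46 mm


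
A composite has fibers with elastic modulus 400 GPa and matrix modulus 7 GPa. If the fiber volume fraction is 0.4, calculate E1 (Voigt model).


E1 = Ef*Vf + Em*(1-Vf) = 400*0.4 + 7*0.6 = 164.2 GPa

164.2 GPa


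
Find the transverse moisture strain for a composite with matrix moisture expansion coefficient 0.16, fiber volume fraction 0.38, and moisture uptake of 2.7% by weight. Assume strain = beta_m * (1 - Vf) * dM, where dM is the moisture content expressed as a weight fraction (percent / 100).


dM = 2.7/100 = 0.027
strain = beta_m * (1-Vf) * dM = 0.16 * 0.62 * 0.027 = 0.0026784

0.0026784


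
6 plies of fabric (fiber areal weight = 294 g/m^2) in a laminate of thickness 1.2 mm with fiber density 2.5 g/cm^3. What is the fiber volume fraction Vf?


Vf = n * FAW / (rho_f * h * 1000) = 6 * 294 / (2.5 * 1.2 * 1000) = 0.588

0.588


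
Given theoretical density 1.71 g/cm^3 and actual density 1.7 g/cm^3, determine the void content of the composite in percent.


Void% = (rho_theo - rho_actual)/rho_theo * 100 = (1.71 - 1.7)/1.71 * 100 = 0.58%

0.58%


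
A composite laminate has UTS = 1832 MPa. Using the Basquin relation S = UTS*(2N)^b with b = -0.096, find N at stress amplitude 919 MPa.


N = 0.5 * (S/UTS)^(1/b) = 0.5 * (919/1832)^(1/-0.096) = 660.5521 cycles

660.5521 cycles


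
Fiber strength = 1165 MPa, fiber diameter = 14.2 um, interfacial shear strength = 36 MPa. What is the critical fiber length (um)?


Lc = sigma_f * d / (2 * tau_i) = 1165 * 14.2 / (2 * 36) = 229.8 um

229.8 um


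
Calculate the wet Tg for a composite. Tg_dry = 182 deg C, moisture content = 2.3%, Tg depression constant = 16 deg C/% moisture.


Tg_wet = Tg_dry - k*moisture = 182 - 16*2.3 = 145.2 deg C

145.2 deg C


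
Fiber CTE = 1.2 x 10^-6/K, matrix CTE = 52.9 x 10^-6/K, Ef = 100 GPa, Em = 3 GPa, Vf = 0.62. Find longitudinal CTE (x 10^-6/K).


E1 = Ef*Vf + Em*(1-Vf) = 63.14
alpha_1 = (alpha_f*Ef*Vf + alpha_m*Em*(1-Vf))/E1 = 2.13 x 10^-6/K

2.13 x 10^-6/K


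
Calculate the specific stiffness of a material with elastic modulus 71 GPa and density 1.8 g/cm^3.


Specific stiffness = E/rho = 71/1.8 = 39.4 GPa/(g/cm^3)

39.4 GPa/(g/cm^3)


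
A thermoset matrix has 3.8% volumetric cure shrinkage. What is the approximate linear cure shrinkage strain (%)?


Linear shrinkage ≈ vol_shrink/3 = 3.8/3 = 1.267%

1.267%


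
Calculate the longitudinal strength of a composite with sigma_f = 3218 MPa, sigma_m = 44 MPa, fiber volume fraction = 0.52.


sigma_1 = sigma_f*Vf + sigma_m*(1-Vf) = 3218*0.52 + 44*0.48 = 1694.5 MPa

1694.5 MPa


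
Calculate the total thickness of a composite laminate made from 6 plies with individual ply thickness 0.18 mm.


h = n * t_ply = 6 * 0.18 = 1.08 mm

1.08 mm


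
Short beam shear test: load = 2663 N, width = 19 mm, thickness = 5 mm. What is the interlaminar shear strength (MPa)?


ILSS = 3F/(4bh) = 3*2663/(4*19*5) = 21.02 MPa

21.02 MPa


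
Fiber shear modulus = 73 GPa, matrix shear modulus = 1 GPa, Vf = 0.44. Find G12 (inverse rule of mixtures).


1/G12 = Vf/Gf + (1-Vf)/Gm = 0.44/73 + 0.56/1
G12 = 1.77 GPa

1.77 GPa


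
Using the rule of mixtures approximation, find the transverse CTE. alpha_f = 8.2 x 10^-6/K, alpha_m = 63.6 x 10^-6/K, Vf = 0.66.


alpha_2 = alpha_f*Vf + alpha_m*(1-Vf) = 8.2*0.66 + 63.6*0.34 = 27.0 x 10^-6/K

27.0 x 10^-6/K


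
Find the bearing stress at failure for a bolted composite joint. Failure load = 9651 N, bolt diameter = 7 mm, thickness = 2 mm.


sigma_br = F/(d*h) = 9651/(7*2) = 689.4 MPa

689.4 MPa


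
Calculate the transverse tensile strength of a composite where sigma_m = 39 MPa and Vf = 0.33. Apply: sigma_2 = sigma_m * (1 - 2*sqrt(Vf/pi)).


factor = 1 - 2*sqrt(0.33/pi) = 0.3518
sigma_2 = 39 * 0.3518 = 13.72 MPa

13.72 MPa


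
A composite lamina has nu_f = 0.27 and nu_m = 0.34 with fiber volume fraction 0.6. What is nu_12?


nu_12 = nu_f*Vf + nu_m*(1-Vf) = 0.27*0.6 + 0.34*0.4 = 0.298

0.298


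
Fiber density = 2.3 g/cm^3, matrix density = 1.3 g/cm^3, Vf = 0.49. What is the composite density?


rho_c = rho_f*Vf + rho_m*(1-Vf) = 2.3*0.49 + 1.3*0.51 = 1.79 g/cm^3

1.79 g/cm^3


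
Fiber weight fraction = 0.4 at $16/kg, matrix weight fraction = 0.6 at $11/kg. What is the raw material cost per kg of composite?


Cost = cost_f*Wf + cost_m*Wm = 16*0.4 + 11*0.6 = $13.0/kg

$13.0/kg


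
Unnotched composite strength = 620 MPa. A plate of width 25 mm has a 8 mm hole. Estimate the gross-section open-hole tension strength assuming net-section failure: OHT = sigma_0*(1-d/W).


OHT = sigma_0*(1-d/W) = 620*(1-8/25) = 421.6 MPa

421.6 MPa


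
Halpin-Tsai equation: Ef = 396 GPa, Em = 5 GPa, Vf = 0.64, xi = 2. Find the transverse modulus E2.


eta = (Ef/Em - 1)/(Ef/Em + xi) = (79.2 - 1)/(79.2 + 2) = 0.9631
E2 = Em*(1+xi*eta*Vf)/(1-eta*Vf) = 29.1 GPa

29.1 GPa


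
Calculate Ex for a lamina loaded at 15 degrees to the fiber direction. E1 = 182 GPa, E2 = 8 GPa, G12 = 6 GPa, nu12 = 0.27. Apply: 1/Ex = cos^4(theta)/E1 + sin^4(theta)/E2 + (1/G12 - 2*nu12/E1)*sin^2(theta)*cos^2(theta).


cos^4(15) = 0.870513, sin^4(15) = 0.004487, sin^2(15)*cos^2(15) = 0.0625
1/G12 - 2*nu12/E1 = 1/6 - 2*0.27/182 = 0.1637 GPa^-1
1/Ex = 0.870513/182 + 0.004487/8 + 0.1637*0.0625 = 0.0155752 GPa^-1
Ex = 64.2 GPa

64.2 GPa
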